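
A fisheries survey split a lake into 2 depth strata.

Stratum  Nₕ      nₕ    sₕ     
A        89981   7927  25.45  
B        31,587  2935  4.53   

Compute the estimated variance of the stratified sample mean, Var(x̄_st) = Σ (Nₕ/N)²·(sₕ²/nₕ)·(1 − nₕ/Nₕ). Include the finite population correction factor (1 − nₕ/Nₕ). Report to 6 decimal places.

N = 121568; Wₕ = Nₕ/N.
stratum A: (89981/121568)²·25.45²/7927·(1 − 7927/89981) = 0.040820540
stratum B: (31587/121568)²·4.53²/2935·(1 − 2935/31587) = 0.000428167
Sum = 0.041248707 → 0.041249.

0.041249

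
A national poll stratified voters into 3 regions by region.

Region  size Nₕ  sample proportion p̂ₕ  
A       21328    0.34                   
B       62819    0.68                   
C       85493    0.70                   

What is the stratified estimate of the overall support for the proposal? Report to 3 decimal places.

N = 21328 + 62819 + 85493 = 169640.
Overall proportion = Σ (Nₕ/N)·p̂ₕ.
Σ Nₕp̂ₕ = 7251.52 + 42716.92 + 59845.1 = 109813.54.
109813.54 / 169640 = 0.64733... → 0.647.

0.647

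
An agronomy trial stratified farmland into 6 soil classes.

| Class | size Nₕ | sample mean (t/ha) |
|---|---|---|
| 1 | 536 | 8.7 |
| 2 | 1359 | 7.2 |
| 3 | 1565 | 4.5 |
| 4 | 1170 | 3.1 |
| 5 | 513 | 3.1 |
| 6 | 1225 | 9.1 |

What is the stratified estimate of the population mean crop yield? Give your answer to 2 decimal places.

5.94

N = 536 + 1359 + 1565 + 1170 + 513 + 1225 = 6368.
Overall mean = Σ (Nₕ/N)·x̄ₕ — weight by population share, not a simple average.
Σ Nₕx̄ₕ = 536·8.7 + 1359·7.2 + 1565·4.5 + 1170·3.1 + 513·3.1 + 1225·9.1 = 4663.2 + 9784.8 + 7042.5 + 3627 + 1590.3 + 11147.5 = 37855.3.
Divide by N: 37855.3 / 6368 = 5.9446... → 5.94.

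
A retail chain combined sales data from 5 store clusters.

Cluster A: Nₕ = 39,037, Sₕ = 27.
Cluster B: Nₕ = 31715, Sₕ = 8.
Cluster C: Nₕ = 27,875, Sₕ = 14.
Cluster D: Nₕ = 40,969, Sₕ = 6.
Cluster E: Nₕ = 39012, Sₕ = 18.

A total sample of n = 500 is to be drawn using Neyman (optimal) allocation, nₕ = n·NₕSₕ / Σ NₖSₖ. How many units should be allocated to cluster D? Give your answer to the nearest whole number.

Σ NₕSₕ = 39037·27 + 31715·8 + 27875·14 + 40969·6 + 39012·18 = 2645999.
Share for D: 245814/2645999 = 0.09290.
n_D = 500 × 0.09290 = 46.450... → 46.

46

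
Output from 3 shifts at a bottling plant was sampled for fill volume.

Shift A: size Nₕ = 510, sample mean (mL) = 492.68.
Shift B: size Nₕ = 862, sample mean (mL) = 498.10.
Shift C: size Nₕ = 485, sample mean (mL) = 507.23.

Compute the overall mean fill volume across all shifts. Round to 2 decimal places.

N = 1857; weights Wₕ = Nₕ/N = (0.2746, 0.4642, 0.2612).
x̄_st = Σ Wₕ·x̄ₕ = 0.2746·492.68 + 0.4642·498.10 + 0.2612·507.23 ≈ 498.9960...
→ 499.00.

499.00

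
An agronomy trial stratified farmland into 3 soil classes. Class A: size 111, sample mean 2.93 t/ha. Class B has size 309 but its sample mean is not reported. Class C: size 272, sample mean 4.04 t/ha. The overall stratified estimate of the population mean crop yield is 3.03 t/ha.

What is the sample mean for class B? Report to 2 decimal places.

2.18

N = 111 + 309 + 272 = 692.
Overall total = μ·N = 3.03·692 = 2096.76.
Subtract the known strata: 111·2.93 + 272·4.04 = 1424.11.
Remaining total for class B: 2096.76 − 1424.11 = 672.65.
Divide by its size: 672.65 / 309 = 2.1769... → 2.18.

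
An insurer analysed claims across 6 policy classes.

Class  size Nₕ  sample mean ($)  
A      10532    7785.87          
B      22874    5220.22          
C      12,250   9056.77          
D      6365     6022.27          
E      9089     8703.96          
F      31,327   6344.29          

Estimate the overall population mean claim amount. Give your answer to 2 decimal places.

x̄_st = (Σ Nₕx̄ₕ) / (Σ Nₕ) = (10532·7785.87 + 22874·5220.22 + 12250·9056.77 + 6365·6022.27 + 9089·8703.96 + 31327·6344.29) / 92437
= 628543141.44 / 92437 = 6799.6921... → 6799.69.

6799.69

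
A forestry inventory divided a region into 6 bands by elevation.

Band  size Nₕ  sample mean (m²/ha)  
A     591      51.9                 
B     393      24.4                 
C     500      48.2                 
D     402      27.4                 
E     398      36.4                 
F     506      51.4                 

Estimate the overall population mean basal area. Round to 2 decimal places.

41.53

N = 2790; weights Wₕ = Nₕ/N = (0.2118, 0.1409, 0.1792, 0.1441, 0.1427, 0.1814).
x̄_st = Σ Wₕ·x̄ₕ = 0.2118·51.9 + 0.1409·24.4 + 0.1792·48.2 + 0.1441·27.4 + 0.1427·36.4 + 0.1814·51.4 ≈ 41.5314...
→ 41.53.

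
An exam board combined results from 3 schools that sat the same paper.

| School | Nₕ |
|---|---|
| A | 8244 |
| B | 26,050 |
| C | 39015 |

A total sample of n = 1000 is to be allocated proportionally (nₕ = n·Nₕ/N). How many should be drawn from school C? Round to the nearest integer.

532

N = 8244 + 26050 + 39015 = 73309.
n_C = 1000·39015/73309 = 532.199... → 532.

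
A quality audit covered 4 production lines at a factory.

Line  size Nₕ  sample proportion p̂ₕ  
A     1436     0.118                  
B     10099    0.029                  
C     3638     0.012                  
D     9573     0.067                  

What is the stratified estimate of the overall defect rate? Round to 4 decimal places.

Wₕ = Nₕ/N with N = 24746: 0.0580, 0.4081, 0.1470, 0.3869.
p̂_st = 0.0580·0.118 + 0.4081·0.029 + 0.1470·0.012 + 0.3869·0.067 ≈ 0.046366... → 0.0464.

0.0464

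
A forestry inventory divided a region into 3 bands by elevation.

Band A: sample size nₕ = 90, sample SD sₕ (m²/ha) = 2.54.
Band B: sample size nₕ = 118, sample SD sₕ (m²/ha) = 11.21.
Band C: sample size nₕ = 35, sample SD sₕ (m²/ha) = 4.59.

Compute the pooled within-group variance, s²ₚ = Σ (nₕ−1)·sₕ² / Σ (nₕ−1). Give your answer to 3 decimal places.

A: (90−1)·2.54² = 89·6.4516 = 574.1924
B: (118−1)·11.21² = 117·125.6641 = 14702.6997
C: (35−1)·4.59² = 34·21.0681 = 716.3154
Numerator = 15993.2075; denominator = Σ(nₕ−1) = 240.
s²ₚ = 15993.2075/240 = 66.63836... → 66.638.

66.638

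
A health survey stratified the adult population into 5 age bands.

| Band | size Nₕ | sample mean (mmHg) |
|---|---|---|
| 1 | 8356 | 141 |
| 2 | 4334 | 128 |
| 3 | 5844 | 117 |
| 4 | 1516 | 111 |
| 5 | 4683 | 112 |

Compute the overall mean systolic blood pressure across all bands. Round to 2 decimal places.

125.72

N = 8356 + 4334 + 5844 + 1516 + 4683 = 24733.
Overall mean = Σ (Nₕ/N)·x̄ₕ — weight by population share, not a simple average.
Σ Nₕx̄ₕ = 8356·141 + 4334·128 + 5844·117 + 1516·111 + 4683·112 = 1178196 + 554752 + 683748 + 168276 + 524496 = 3109468.
Divide by N: 3109468 / 24733 = 125.7214... → 125.72.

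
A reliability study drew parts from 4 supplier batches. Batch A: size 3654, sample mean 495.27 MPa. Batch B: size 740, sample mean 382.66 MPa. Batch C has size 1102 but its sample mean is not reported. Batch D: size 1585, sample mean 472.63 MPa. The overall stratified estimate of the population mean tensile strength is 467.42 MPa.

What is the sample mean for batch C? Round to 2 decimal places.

424.50

Σ Nₕx̄ₕ = N·μ, so 1102·x̄_C = 7081·467.42 − (3654·495.27 + 740·382.66 + 1585·472.63).
= 3309801.02 − 2842003.53 = 467797.49.
x̄_C = 467797.49 / 1102 = 424.4986... → 424.50.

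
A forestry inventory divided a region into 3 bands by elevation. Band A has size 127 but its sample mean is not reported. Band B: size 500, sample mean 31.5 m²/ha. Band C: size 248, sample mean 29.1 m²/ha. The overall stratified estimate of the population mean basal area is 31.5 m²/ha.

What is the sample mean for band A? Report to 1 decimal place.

36.2

Σ Nₕx̄ₕ = N·μ, so 127·x̄_A = 875·31.5 − (500·31.5 + 248·29.1).
= 27562.5 − 22966.8 = 4595.7.
x̄_A = 4595.7 / 127 = 36.187... → 36.2.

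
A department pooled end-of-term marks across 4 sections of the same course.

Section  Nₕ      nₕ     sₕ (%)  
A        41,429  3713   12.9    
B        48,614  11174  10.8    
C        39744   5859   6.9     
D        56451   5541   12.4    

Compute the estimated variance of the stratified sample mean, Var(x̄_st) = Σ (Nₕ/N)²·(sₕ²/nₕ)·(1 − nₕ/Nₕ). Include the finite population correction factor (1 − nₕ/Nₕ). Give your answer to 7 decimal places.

0.0051816

N = 186238; Wₕ = Nₕ/N.
section A: (41429/186238)²·12.9²/3713·(1 − 3713/41429) = 0.0020190541
section B: (48614/186238)²·10.8²/11174·(1 − 11174/48614) = 0.0005477715
section C: (39744/186238)²·6.9²/5859·(1 − 5859/39744) = 0.0003155129
section D: (56451/186238)²·12.4²/5541·(1 − 5541/56451) = 0.0022992879
Sum = 0.0051816264 → 0.0051816.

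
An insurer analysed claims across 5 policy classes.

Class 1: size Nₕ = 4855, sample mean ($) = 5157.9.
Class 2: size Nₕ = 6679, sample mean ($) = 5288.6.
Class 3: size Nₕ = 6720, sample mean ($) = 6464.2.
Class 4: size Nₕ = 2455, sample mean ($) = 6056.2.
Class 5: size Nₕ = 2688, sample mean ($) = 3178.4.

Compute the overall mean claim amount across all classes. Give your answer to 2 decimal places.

N = 4855 + 6679 + 6720 + 2455 + 2688 = 23397.
Overall mean = Σ (Nₕ/N)·x̄ₕ — weight by population share, not a simple average.
Σ Nₕx̄ₕ = 4855·5157.9 + 6679·5288.6 + 6720·6464.2 + 2455·6056.2 + 2688·3178.4 = 25041604.5 + 35322559.4 + 43439424 + 14867971 + 8543539.2 = 127215098.1.
Divide by N: 127215098.1 / 23397 = 5437.2397... → 5437.24.

5437.24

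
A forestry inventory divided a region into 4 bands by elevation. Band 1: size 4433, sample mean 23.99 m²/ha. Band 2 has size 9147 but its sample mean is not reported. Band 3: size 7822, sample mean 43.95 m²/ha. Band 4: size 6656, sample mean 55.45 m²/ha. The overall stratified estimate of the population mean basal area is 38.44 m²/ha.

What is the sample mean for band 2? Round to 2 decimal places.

N = 4433 + 9147 + 7822 + 6656 = 28058.
Overall total = μ·N = 38.44·28058 = 1078549.52.
Subtract the known strata: 4433·23.99 + 7822·43.95 + 6656·55.45 = 819199.77.
Remaining total for band 2: 1078549.52 − 819199.77 = 259349.75.
Divide by its size: 259349.75 / 9147 = 28.3535... → 28.35.

28.35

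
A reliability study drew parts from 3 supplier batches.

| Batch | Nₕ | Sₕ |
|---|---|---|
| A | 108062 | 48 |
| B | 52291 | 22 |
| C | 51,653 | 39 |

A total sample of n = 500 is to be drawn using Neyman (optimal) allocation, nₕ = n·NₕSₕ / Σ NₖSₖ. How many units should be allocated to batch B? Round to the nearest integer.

69

A: NₕSₕ = 108062·48 = 5186976
B: NₕSₕ = 52291·22 = 1150402
C: NₕSₕ = 51653·39 = 2014467
Σ NₕSₕ = 8351845.
n_B = 500·1150402/8351845 = 68.871... → 69.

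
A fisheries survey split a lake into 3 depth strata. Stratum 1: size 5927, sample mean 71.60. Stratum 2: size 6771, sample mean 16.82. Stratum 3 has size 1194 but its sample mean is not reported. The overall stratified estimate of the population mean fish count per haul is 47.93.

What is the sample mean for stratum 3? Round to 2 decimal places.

106.85

N = 5927 + 6771 + 1194 = 13892.
Overall total = μ·N = 47.93·13892 = 665843.56.
Subtract the known strata: 5927·71.60 + 6771·16.82 = 538261.42.
Remaining total for stratum 3: 665843.56 − 538261.42 = 127582.14.
Divide by its size: 127582.14 / 1194 = 106.8527... → 106.85.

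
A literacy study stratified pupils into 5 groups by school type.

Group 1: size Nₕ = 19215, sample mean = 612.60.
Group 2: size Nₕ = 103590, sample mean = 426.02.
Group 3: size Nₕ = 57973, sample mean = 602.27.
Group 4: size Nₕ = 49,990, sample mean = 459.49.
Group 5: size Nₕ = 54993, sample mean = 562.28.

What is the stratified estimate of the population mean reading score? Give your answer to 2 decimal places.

N = 19215 + 103590 + 57973 + 49990 + 54993 = 285761.
Weight each subgroup mean by Nₕ/N and sum.
Σ Nₕx̄ₕ = 19215·612.60 + 103590·426.02 + 57973·602.27 + 49990·459.49 + 54993·562.28 = 11771109 + 44131411.8 + 34915398.71 + 22969905.1 + 30921464.04 = 144709288.65.
Divide by N: 144709288.65 / 285761 = 506.3997... → 506.40.

506.40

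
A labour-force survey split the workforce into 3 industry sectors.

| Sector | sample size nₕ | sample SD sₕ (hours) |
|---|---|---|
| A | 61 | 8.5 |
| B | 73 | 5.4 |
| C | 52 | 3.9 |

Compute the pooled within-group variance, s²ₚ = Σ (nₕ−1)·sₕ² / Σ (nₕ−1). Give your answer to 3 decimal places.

39.400

A: (61−1)·8.5² = 60·72.25 = 4335
B: (73−1)·5.4² = 72·29.16 = 2099.52
C: (52−1)·3.9² = 51·15.21 = 775.71
Numerator = 7210.23; denominator = Σ(nₕ−1) = 183.
s²ₚ = 7210.23/183 = 39.40016... → 39.400.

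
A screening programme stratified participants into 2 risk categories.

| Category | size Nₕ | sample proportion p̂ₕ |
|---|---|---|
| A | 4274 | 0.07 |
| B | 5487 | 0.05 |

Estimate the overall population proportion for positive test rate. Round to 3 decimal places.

0.059

N = 4274 + 5487 = 9761.
Overall proportion = Σ (Nₕ/N)·p̂ₕ.
Σ Nₕp̂ₕ = 299.18 + 274.35 = 573.53.
573.53 / 9761 = 0.05876... → 0.059.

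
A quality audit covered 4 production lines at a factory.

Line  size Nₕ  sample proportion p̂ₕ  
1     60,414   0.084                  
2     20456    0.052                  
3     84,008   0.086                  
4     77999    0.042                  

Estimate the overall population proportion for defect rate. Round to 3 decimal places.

0.069

N = 60414 + 20456 + 84008 + 77999 = 242877.
Overall proportion = Σ (Nₕ/N)·p̂ₕ.
Σ Nₕp̂ₕ = 5074.776 + 1063.712 + 7224.688 + 3275.958 = 16639.134.
16639.134 / 242877 = 0.06851... → 0.069.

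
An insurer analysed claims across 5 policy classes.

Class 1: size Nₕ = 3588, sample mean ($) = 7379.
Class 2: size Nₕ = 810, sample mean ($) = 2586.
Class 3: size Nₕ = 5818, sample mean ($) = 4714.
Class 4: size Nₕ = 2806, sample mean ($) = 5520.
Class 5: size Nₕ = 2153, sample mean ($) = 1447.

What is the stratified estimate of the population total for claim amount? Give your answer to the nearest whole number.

74601075

Estimate total by summing Nₕ·x̄ₕ over strata.
3588·7379 + 810·2586 + 5818·4714 + 2806·5520 + 2153·1447 = 26475852 + 2094660 + 27426052 + 15489120 + 3115391 = 74601075.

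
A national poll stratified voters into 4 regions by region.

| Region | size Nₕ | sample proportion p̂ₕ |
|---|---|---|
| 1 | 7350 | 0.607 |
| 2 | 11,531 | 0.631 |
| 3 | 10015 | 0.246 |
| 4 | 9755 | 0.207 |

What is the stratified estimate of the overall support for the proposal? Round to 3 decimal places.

0.420

Wₕ = Nₕ/N with N = 38651: 0.1902, 0.2983, 0.2591, 0.2524.
p̂_st = 0.1902·0.607 + 0.2983·0.631 + 0.2591·0.246 + 0.2524·0.207 ≈ 0.41967... → 0.420.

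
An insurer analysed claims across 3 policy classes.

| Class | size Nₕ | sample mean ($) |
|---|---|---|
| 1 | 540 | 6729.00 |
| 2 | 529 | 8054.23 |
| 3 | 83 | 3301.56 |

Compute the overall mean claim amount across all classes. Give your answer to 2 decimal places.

N = 540 + 529 + 83 = 1152.
Overall mean = Σ (Nₕ/N)·x̄ₕ — weight by population share, not a simple average.
Σ Nₕx̄ₕ = 540·6729.00 + 529·8054.23 + 83·3301.56 = 3633660 + 4260687.67 + 274029.48 = 8168377.15.
Divide by N: 8168377.15 / 1152 = 7090.6052... → 7090.61.

7090.61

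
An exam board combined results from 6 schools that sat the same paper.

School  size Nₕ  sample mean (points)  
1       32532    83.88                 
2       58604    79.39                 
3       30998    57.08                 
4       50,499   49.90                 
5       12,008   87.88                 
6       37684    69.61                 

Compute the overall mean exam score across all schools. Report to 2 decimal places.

69.04

N = 32532 + 58604 + 30998 + 50499 + 12008 + 37684 = 222325.
Weight each subgroup mean by Nₕ/N and sum.
Σ Nₕx̄ₕ = 32532·83.88 + 58604·79.39 + 30998·57.08 + 50499·49.90 + 12008·87.88 + 37684·69.61 = 2728784.16 + 4652571.56 + 1769365.84 + 2519900.1 + 1055263.04 + 2623183.24 = 15349067.94.
Divide by N: 15349067.94 / 222325 = 69.0389... → 69.04.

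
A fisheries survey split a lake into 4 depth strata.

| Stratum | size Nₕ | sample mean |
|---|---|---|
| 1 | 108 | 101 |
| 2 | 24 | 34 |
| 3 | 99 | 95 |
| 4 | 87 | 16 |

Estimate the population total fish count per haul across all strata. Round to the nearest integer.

1: 108·101 = 10908
2: 24·34 = 816
3: 99·95 = 9405
4: 87·16 = 1392
τ̂ = Σ Nₕx̄ₕ = 22521.

22521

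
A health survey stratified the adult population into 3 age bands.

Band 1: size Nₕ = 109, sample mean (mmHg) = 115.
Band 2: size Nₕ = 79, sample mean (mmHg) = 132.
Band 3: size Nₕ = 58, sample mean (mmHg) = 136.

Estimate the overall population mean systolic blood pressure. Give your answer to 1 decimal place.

125.4

x̄_st = (Σ Nₕx̄ₕ) / (Σ Nₕ) = (109·115 + 79·132 + 58·136) / 246
= 30851 / 246 = 125.411... → 125.4.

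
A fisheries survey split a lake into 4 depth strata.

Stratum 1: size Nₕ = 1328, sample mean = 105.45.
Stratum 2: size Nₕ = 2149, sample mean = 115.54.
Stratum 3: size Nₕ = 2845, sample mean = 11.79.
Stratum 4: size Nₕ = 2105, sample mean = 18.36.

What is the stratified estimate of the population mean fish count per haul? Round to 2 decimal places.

x̄_st = (Σ Nₕx̄ₕ) / (Σ Nₕ) = (1328·105.45 + 2149·115.54 + 2845·11.79 + 2105·18.36) / 8427
= 460523.41 / 8427 = 54.6486... → 54.65.

54.65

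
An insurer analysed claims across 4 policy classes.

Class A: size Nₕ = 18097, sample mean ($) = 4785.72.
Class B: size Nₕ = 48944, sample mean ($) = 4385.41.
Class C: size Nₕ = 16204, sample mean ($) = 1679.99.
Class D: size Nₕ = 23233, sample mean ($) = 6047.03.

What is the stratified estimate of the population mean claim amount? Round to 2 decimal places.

4404.29

N = 106478; weights Wₕ = Nₕ/N = (0.1700, 0.4597, 0.1522, 0.2182).
x̄_st = Σ Wₕ·x̄ₕ = 0.1700·4785.72 + 0.4597·4385.41 + 0.1522·1679.99 + 0.2182·6047.03 ≈ 4404.2890...
→ 4404.29.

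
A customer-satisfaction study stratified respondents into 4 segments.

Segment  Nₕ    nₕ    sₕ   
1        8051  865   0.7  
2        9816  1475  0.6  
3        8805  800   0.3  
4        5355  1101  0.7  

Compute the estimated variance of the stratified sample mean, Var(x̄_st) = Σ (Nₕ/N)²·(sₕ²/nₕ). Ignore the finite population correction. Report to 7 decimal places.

0.0000797

N = 32027. Term for each stratum: Wₕ²sₕ²/nₕ.
Var(x̄_st) = 0.0000357970 + 0.0000229270 + 0.0000085031 + 0.0000124421 = 0.0000796693 → 0.0000797.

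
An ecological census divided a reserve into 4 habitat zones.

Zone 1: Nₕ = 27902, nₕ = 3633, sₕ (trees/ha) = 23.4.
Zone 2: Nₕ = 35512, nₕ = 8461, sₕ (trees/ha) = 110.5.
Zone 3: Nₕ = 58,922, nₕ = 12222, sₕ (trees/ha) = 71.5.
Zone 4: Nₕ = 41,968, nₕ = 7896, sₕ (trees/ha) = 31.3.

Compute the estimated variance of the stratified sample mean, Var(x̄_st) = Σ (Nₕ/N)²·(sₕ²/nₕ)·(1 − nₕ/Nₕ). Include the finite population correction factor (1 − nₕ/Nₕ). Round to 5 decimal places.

N = 164304. Term for each stratum: Wₕ²sₕ²/nₕ·(1−nₕ/Nₕ).
Var(x̄_st) = 0.00378057 + 0.05135291 + 0.04263516 + 0.00657205 = 0.10434069 → 0.10434.

0.10434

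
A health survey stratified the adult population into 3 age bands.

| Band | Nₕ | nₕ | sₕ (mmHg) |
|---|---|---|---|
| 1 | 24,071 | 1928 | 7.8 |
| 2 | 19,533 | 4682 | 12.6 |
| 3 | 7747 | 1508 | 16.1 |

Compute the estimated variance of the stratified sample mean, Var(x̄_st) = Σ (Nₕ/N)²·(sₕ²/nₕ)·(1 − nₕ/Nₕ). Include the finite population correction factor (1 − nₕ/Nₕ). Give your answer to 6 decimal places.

N = 51351; Wₕ = Nₕ/N.
band 1: (24071/51351)²·7.8²/1928·(1 − 1928/24071) = 0.006378447
band 2: (19533/51351)²·12.6²/4682·(1 − 4682/19533) = 0.003730238
band 3: (7747/51351)²·16.1²/1508·(1 − 1508/7747) = 0.003150657
Sum = 0.013259342 → 0.013259.

0.013259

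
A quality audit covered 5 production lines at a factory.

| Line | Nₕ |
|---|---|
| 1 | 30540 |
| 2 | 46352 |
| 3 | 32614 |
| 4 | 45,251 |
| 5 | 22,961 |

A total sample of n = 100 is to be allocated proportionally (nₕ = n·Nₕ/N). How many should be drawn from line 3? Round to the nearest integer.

18

Share of line 3 = 32614/177718 = 0.18352.
Allocate 100 × 0.18352 = 18.352... → 18.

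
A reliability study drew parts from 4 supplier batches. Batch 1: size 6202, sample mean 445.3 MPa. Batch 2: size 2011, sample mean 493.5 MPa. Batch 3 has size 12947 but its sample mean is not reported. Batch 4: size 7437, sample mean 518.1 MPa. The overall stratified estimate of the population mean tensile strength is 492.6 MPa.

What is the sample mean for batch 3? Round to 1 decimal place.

500.5

Σ Nₕx̄ₕ = N·μ, so 12947·x̄_3 = 28597·492.6 − (6202·445.3 + 2011·493.5 + 7437·518.1).
= 14086882.2 − 7607288.8 = 6479593.4.
x̄_3 = 6479593.4 / 12947 = 500.471... → 500.5.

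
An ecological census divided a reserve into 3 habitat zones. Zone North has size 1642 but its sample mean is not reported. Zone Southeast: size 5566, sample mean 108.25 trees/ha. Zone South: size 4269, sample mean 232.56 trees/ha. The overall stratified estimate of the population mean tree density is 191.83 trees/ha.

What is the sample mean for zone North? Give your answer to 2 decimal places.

369.25

N = 1642 + 5566 + 4269 = 11477.
Overall total = μ·N = 191.83·11477 = 2201632.91.
Subtract the known strata: 5566·108.25 + 4269·232.56 = 1595318.14.
Remaining total for zone North: 2201632.91 − 1595318.14 = 606314.77.
Divide by its size: 606314.77 / 1642 = 369.2538... → 369.25.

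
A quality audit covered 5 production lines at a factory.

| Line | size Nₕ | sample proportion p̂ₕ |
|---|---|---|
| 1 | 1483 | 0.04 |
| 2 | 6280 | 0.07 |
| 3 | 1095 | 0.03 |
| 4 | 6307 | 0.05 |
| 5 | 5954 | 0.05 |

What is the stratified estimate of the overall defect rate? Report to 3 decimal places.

0.054

Wₕ = Nₕ/N with N = 21119: 0.0702, 0.2974, 0.0518, 0.2986, 0.2819.
p̂_st = 0.0702·0.04 + 0.2974·0.07 + 0.0518·0.03 + 0.2986·0.05 + 0.2819·0.05 ≈ 0.05421... → 0.054.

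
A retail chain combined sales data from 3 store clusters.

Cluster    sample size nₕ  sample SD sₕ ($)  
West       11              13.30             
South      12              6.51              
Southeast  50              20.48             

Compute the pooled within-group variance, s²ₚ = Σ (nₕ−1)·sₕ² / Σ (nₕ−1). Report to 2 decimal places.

West: (11−1)·13.30² = 10·176.89 = 1768.9
South: (12−1)·6.51² = 11·42.3801 = 466.1811
Southeast: (50−1)·20.48² = 49·419.4304 = 20552.0896
Numerator = 22787.1707; denominator = Σ(nₕ−1) = 70.
s²ₚ = 22787.1707/70 = 325.5310... → 325.53.

325.53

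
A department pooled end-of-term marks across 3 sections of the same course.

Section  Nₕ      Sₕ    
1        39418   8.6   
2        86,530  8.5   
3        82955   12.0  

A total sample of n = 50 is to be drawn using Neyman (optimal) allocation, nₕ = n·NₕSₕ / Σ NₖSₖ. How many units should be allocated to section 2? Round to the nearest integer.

18

1: NₕSₕ = 39418·8.6 = 338994.8
2: NₕSₕ = 86530·8.5 = 735505
3: NₕSₕ = 82955·12.0 = 995460
Σ NₕSₕ = 2069959.8.
n_2 = 50·735505/2069959.8 = 17.766... → 18.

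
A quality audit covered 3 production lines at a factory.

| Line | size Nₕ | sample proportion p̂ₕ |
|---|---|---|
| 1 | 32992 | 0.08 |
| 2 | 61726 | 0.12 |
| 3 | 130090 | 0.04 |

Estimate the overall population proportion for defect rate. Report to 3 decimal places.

N = 32992 + 61726 + 130090 = 224808.
Overall proportion = Σ (Nₕ/N)·p̂ₕ.
Σ Nₕp̂ₕ = 2639.36 + 7407.12 + 5203.6 = 15250.08.
15250.08 / 224808 = 0.06784... → 0.068.

0.068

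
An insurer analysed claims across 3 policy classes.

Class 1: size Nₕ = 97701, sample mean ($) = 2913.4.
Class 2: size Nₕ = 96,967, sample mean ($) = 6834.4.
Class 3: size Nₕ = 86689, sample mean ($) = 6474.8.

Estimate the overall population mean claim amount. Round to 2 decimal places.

N = 97701 + 96967 + 86689 = 281357.
Overall mean = Σ (Nₕ/N)·x̄ₕ — weight by population share, not a simple average.
Σ Nₕx̄ₕ = 97701·2913.4 + 96967·6834.4 + 86689·6474.8 = 284642093.4 + 662711264.8 + 561293937.2 = 1508647295.4.
Divide by N: 1508647295.4 / 281357 = 5362.0393... → 5362.04.

5362.04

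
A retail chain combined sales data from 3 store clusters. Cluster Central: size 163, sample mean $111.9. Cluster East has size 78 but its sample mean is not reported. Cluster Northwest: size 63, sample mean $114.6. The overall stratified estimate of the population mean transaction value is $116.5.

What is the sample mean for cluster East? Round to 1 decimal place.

Σ Nₕx̄ₕ = N·μ, so 78·x̄_East = 304·116.5 − (163·111.9 + 63·114.6).
= 35416 − 25459.5 = 9956.5.
x̄_East = 9956.5 / 78 = 127.647... → 127.6.

127.6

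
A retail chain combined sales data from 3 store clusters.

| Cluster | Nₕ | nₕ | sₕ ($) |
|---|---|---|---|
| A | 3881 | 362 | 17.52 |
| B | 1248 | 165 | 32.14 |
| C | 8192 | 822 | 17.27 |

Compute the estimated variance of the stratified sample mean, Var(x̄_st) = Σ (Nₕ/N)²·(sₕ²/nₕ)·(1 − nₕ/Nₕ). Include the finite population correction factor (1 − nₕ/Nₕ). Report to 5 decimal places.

0.23640

N = 13321; Wₕ = Nₕ/N.
cluster A: (3881/13321)²·17.52²/362·(1 − 362/3881) = 0.06526027
cluster B: (1248/13321)²·32.14²/165·(1 − 165/1248) = 0.04768449
cluster C: (8192/13321)²·17.27²/822·(1 − 822/8192) = 0.12345157
Sum = 0.23639634 → 0.23640.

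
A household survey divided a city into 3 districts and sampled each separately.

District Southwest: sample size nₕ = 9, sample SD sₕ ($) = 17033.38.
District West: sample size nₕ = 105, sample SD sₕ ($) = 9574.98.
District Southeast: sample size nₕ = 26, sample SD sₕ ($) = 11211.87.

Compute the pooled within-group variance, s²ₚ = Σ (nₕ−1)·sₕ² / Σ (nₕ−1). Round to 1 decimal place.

109477986.6

Southwest: (9−1)·17033.38² = 8·290136034.2244 = 2321088273.7952
West: (105−1)·9574.98² = 104·91680242.0004 = 9534745168.0416
Southeast: (26−1)·11211.87² = 25·125706028.8969 = 3142650722.4225
Numerator = 14998484164.2593; denominator = Σ(nₕ−1) = 137.
s²ₚ = 14998484164.2593/137 = 109477986.600... → 109477986.6.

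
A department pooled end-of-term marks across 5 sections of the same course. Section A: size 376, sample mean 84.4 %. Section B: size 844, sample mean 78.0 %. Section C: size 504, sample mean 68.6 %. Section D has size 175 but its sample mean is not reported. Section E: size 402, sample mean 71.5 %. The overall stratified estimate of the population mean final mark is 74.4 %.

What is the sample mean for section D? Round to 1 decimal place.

58.9

Σ Nₕx̄ₕ = N·μ, so 175·x̄_D = 2301·74.4 − (376·84.4 + 844·78.0 + 504·68.6 + 402·71.5).
= 171194.4 − 160883.8 = 10310.6.
x̄_D = 10310.6 / 175 = 58.918... → 58.9.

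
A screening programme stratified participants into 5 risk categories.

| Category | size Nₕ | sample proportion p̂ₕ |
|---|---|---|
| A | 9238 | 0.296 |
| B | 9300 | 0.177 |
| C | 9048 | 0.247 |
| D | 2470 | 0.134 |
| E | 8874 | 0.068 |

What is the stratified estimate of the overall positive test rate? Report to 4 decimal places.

0.1939

N = 9238 + 9300 + 9048 + 2470 + 8874 = 38930.
Overall proportion = Σ (Nₕ/N)·p̂ₕ.
Σ Nₕp̂ₕ = 2734.448 + 1646.1 + 2234.856 + 330.98 + 603.432 = 7549.816.
7549.816 / 38930 = 0.193933... → 0.1939.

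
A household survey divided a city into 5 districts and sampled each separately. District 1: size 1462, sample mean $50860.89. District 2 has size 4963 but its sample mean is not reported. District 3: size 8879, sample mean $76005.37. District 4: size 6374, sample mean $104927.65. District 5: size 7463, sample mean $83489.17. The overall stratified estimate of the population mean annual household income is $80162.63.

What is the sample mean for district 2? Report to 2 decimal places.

59423.81

Σ Nₕx̄ₕ = N·μ, so 4963·x̄_2 = 29141·80162.63 − (1462·50860.89 + 8879·76005.37 + 6374·104927.65 + 7463·83489.17).
= 2336019200.83 − 2041098818.22 = 294920382.61.
x̄_2 = 294920382.61 / 4963 = 59423.8127... → 59423.81.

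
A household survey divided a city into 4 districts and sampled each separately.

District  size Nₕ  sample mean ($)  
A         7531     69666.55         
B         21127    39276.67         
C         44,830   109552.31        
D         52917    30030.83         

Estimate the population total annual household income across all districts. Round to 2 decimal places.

Estimate total by summing Nₕ·x̄ₕ over strata.
7531·69666.55 + 21127·39276.67 + 44830·109552.31 + 52917·30030.83 = 524658788.05 + 829798207.09 + 4911230057.3 + 1589141431.11 = 7854828483.55.

7854828483.55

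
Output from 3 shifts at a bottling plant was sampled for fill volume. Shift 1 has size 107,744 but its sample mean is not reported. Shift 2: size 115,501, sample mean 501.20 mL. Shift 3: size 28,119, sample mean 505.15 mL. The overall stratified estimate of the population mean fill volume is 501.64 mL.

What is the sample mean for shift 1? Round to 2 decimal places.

501.20

Σ Nₕx̄ₕ = N·μ, so 107744·x̄_1 = 251364·501.64 − (115501·501.20 + 28119·505.15).
= 126094236.96 − 72093414.05 = 54000822.91.
x̄_1 = 54000822.91 / 107744 = 501.1956... → 501.20.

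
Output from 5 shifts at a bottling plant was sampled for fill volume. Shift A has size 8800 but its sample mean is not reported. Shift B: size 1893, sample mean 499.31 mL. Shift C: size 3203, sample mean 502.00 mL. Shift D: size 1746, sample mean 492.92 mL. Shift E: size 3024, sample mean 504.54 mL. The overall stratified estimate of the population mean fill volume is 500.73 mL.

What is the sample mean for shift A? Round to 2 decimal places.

N = 8800 + 1893 + 3203 + 1746 + 3024 = 18666.
Overall total = μ·N = 500.73·18666 = 9346626.18.
Subtract the known strata: 1893·499.31 + 3203·502.00 + 1746·492.92 + 3024·504.54 = 4939467.11.
Remaining total for shift A: 9346626.18 − 4939467.11 = 4407159.07.
Divide by its size: 4407159.07 / 8800 = 500.8135... → 500.81.

500.81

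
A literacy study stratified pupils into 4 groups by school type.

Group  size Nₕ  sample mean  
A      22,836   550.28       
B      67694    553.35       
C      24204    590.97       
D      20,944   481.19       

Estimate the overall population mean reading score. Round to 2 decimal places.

N = 135678; weights Wₕ = Nₕ/N = (0.1683, 0.4989, 0.1784, 0.1544).
x̄_st = Σ Wₕ·x̄ₕ = 0.1683·550.28 + 0.4989·553.35 + 0.1784·590.97 + 0.1544·481.19 ≈ 548.4054...
→ 548.41.

548.41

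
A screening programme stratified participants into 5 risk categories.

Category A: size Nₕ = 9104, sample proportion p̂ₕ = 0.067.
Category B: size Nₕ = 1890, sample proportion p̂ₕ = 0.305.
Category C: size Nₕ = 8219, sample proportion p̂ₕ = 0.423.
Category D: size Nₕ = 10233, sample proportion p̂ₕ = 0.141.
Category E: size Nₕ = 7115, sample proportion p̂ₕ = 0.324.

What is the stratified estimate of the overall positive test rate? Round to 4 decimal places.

0.2301

Wₕ = Nₕ/N with N = 36561: 0.2490, 0.0517, 0.2248, 0.2799, 0.1946.
p̂_st = 0.2490·0.067 + 0.0517·0.305 + 0.2248·0.423 + 0.2799·0.141 + 0.1946·0.324 ≈ 0.230058... → 0.2301.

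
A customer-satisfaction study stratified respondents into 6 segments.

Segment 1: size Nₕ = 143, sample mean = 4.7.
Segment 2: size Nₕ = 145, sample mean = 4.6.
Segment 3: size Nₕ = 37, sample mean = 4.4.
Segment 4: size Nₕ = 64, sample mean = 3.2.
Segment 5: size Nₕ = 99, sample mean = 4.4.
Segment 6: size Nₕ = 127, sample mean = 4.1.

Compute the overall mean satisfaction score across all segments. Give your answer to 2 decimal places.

4.33

N = 615; weights Wₕ = Nₕ/N = (0.2325, 0.2358, 0.0602, 0.1041, 0.1610, 0.2065).
x̄_st = Σ Wₕ·x̄ₕ = 0.2325·4.7 + 0.2358·4.6 + 0.0602·4.4 + 0.1041·3.2 + 0.1610·4.4 + 0.2065·4.1 ≈ 4.3301...
→ 4.33.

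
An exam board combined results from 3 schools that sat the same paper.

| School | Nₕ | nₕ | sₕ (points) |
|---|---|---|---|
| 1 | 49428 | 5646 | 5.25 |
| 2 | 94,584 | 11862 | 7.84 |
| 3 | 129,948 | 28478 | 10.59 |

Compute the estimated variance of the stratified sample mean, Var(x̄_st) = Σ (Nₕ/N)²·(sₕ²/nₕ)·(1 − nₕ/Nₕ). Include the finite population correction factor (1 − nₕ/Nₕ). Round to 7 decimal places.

N = 273960; Wₕ = Nₕ/N.
school 1: (49428/273960)²·5.25²/5646·(1 − 5646/49428) = 0.0001407577
school 2: (94584/273960)²·7.84²/11862·(1 − 11862/94584) = 0.0005401801
school 3: (129948/273960)²·10.59²/28478·(1 − 28478/129948) = 0.0006918555
Sum = 0.0013727933 → 0.0013728.

0.0013728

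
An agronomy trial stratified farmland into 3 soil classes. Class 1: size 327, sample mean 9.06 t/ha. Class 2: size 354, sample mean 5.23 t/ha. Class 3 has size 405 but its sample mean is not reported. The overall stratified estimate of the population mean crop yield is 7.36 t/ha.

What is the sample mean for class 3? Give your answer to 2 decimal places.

7.85

Σ Nₕx̄ₕ = N·μ, so 405·x̄_3 = 1086·7.36 − (327·9.06 + 354·5.23).
= 7992.96 − 4814.04 = 3178.92.
x̄_3 = 3178.92 / 405 = 7.8492... → 7.85.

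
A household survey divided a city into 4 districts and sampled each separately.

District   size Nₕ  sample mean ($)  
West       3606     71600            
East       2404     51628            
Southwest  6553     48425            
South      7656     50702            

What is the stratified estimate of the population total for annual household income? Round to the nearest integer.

1087806849

Estimate total by summing Nₕ·x̄ₕ over strata.
3606·71600 + 2404·51628 + 6553·48425 + 7656·50702 = 258189600 + 124113712 + 317329025 + 388174512 = 1087806849.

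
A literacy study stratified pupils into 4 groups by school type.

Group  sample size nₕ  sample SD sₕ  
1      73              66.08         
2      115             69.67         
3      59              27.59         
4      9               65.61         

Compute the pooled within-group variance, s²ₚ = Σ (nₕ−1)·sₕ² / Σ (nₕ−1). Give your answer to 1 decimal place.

3755.3

1: (73−1)·66.08² = 72·4366.5664 = 314392.7808
2: (115−1)·69.67² = 114·4853.9089 = 553345.6146
3: (59−1)·27.59² = 58·761.2081 = 44150.0698
4: (9−1)·65.61² = 8·4304.6721 = 34437.3768
Numerator = 946325.842; denominator = Σ(nₕ−1) = 252.
s²ₚ = 946325.842/252 = 3755.261... → 3755.3.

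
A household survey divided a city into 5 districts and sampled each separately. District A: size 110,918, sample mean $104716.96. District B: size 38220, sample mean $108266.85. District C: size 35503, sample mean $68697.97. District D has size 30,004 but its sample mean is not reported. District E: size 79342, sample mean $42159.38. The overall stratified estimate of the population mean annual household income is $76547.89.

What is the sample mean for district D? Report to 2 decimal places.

Σ Nₕx̄ₕ = N·μ, so 30004·x̄_D = 293987·76547.89 − (110918·104716.96 + 38220·108266.85 + 35503·68697.97 + 79342·42159.38).
= 22504084537.43 − 21536948333.15 = 967136204.28.
x̄_D = 967136204.28 / 30004 = 32233.5757... → 32233.58.

32233.58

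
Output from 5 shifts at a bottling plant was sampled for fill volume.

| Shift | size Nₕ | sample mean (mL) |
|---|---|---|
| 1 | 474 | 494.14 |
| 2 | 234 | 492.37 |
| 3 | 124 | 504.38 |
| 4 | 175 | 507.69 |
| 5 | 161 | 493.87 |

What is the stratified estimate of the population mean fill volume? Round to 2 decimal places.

496.87

x̄_st = (Σ Nₕx̄ₕ) / (Σ Nₕ) = (474·494.14 + 234·492.37 + 124·504.38 + 175·507.69 + 161·493.87) / 1168
= 580338.88 / 1168 = 496.8655... → 496.87.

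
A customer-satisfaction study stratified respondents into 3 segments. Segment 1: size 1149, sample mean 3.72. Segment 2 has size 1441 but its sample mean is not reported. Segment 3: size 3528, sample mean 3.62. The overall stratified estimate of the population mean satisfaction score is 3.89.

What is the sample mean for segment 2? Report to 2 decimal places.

4.69

N = 1149 + 1441 + 3528 = 6118.
Overall total = μ·N = 3.89·6118 = 23799.02.
Subtract the known strata: 1149·3.72 + 3528·3.62 = 17045.64.
Remaining total for segment 2: 23799.02 − 17045.64 = 6753.38.
Divide by its size: 6753.38 / 1441 = 4.6866... → 4.69.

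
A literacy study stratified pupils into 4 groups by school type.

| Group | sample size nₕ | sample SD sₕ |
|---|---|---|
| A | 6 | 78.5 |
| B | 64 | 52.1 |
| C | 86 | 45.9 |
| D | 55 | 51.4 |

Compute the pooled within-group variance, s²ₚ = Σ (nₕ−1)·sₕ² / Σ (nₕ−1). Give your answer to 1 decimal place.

2529.3

A: (6−1)·78.5² = 5·6162.25 = 30811.25
B: (64−1)·52.1² = 63·2714.41 = 171007.83
C: (86−1)·45.9² = 85·2106.81 = 179078.85
D: (55−1)·51.4² = 54·2641.96 = 142665.84
Numerator = 523563.77; denominator = Σ(nₕ−1) = 207.
s²ₚ = 523563.77/207 = 2529.294... → 2529.3.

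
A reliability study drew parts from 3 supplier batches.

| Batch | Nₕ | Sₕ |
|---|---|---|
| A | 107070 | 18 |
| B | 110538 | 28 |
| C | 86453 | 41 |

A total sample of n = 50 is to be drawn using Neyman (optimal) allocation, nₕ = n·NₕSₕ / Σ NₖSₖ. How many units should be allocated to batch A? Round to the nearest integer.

11

Σ NₕSₕ = 107070·18 + 110538·28 + 86453·41 = 8566897.
Share for A: 1927260/8566897 = 0.22497.
n_A = 50 × 0.22497 = 11.248... → 11.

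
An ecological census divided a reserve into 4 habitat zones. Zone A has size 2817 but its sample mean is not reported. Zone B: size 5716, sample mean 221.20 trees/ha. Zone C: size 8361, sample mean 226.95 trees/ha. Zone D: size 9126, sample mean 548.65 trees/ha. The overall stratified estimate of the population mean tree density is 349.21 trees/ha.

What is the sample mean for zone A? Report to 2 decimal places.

325.72

N = 2817 + 5716 + 8361 + 9126 = 26020.
Overall total = μ·N = 349.21·26020 = 9086444.2.
Subtract the known strata: 5716·221.20 + 8361·226.95 + 9126·548.65 = 8168888.05.
Remaining total for zone A: 9086444.2 − 8168888.05 = 917556.15.
Divide by its size: 917556.15 / 2817 = 325.7210... → 325.72.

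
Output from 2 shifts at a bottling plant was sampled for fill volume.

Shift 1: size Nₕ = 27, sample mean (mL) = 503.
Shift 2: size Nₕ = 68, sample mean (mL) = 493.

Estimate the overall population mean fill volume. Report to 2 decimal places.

495.84

x̄_st = (Σ Nₕx̄ₕ) / (Σ Nₕ) = (27·503 + 68·493) / 95
= 47105 / 95 = 495.8421... → 495.84.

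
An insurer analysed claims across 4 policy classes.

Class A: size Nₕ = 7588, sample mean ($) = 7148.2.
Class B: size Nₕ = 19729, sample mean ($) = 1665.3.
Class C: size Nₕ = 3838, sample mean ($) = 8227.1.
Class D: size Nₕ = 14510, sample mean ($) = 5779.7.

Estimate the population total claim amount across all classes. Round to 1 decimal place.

A: 7588·7148.2 = 54240541.6
B: 19729·1665.3 = 32854703.7
C: 3838·8227.1 = 31575609.8
D: 14510·5779.7 = 83863447
τ̂ = Σ Nₕx̄ₕ = 202534302.1.

202534302.1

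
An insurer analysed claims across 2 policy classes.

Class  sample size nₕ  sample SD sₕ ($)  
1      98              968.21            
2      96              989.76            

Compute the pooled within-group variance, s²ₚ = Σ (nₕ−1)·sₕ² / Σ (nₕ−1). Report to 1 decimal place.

958308.0

Degrees of freedom: 97 + 95 = 192.
Σ(nₕ−1)sₕ² = 97·937430.6041 + 95·979624.8576 = 183995130.0697.
s²ₚ = 183995130.0697 / 192 = 958307.969... → 958308.0.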